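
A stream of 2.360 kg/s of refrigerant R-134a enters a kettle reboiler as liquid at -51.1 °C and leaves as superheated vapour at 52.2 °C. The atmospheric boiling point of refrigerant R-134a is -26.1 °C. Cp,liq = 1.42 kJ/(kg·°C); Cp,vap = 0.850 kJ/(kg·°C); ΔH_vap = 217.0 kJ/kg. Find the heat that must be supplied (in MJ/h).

liquid -51.1→-26.1 °C: 35.5 kJ/kg
vaporisation at -26.1 °C: 217 kJ/kg
vapour -26.1→52.2 °C: 66.555 kJ/kg
Δh = 35.5 + 217 + 66.555 = 319.06 kJ/kg
Q = ṁ·Δh = 2.360 kg/s × 319.06 kJ/kg = 752.97 kJ/s
|Q| = 752.97 kW = 2710.7 MJ/h

Q = 2710 MJ/h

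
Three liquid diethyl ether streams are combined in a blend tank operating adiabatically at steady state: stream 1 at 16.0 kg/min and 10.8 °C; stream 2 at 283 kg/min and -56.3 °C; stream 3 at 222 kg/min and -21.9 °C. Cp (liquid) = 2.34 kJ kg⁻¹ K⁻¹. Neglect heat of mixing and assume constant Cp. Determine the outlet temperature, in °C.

T_out = -39.6 °C

No heat crosses the boundary, so H_out = H_in.
Σ ṁᵢCp,ᵢTᵢ = 16.0×2.34×10.8 + 283×2.34×-56.3 + 222×2.34×-21.9 = -48255
Σ ṁᵢCp,ᵢ = 16.0×2.34 + 283×2.34 + 222×2.34 = 1219.1
T_out = -48255 / 1219.1 = -39.581 °C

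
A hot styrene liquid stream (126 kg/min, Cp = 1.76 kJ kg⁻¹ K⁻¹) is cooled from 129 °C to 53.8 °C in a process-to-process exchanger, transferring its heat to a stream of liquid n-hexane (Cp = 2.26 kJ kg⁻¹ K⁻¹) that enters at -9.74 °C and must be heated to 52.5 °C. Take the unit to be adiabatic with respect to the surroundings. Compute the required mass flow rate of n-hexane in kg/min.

Heat released by hot stream: Q = 126 × 1.76 × (129 − 53.8) = 16676 kJ/min
Energy balance on cold side (adiabatic exchanger): Q = ṁ_c·Cp_c·(T_c,out − T_c,in)
ṁ_c = 16676 / [2.26 × (52.5 − -9.74)] = 118.56 kg/min

ṁ_c = 119 kg/min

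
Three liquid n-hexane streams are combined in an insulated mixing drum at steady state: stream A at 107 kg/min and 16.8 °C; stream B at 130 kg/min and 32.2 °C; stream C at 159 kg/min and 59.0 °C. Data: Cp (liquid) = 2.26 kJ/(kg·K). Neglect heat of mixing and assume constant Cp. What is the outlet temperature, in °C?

T_out = 38.8 °C

Adiabatic, steady state ⇒ Σ ṁᵢCp,ᵢ(T_out − Tᵢ) = 0
Σ ṁᵢCp,ᵢTᵢ = 107×2.26×16.8 + 130×2.26×32.2 + 159×2.26×59.0 = 34724
Σ ṁᵢCp,ᵢ = 107×2.26 + 130×2.26 + 159×2.26 = 894.96
T_out = 34724 / 894.96 = 38.799 °C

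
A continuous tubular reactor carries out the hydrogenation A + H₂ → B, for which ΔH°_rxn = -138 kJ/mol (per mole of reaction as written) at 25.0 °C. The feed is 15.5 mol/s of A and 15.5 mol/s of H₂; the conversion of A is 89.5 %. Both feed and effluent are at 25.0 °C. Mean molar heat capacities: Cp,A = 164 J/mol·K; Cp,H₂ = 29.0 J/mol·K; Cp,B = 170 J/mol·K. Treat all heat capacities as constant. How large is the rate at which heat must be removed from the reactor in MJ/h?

Q_out = 6890 MJ/h

Extent of reaction ξ = 0.895 × 15.5 = 13.873 mol/s
Reaction term: ξ·ΔH°_rxn = 13.873 × -138 = -1914.4 kJ/s
Q = ΔH = -1914.4 kJ/s = -1914.4 kW
Heat removed = 6891.9 MJ/h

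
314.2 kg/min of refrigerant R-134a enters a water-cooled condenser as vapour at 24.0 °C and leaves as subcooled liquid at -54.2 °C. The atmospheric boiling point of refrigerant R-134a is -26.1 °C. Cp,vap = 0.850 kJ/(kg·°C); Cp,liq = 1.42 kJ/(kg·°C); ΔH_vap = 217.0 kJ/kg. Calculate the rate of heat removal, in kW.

vapour 24.0→-26.1 °C: -42.585 kJ/kg
condensation at -26.1 °C: -217 kJ/kg
liquid -26.1→-54.2 °C: -39.902 kJ/kg
Δh = -42.585 + -217 + -39.902 = -299.49 kJ/kg
Q = ṁ·Δh = 314.2 kg/min × -299.49 kJ/kg = -94099 kJ/min
|Q| = 1568.3 kW

Q_c = 1570 kW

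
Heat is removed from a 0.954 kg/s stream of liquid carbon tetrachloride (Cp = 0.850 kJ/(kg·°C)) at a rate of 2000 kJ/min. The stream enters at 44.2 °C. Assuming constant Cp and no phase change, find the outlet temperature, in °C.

Q = 2000 kJ/min = 33.333 kJ/s
ΔT = Q/(ṁ·Cp) = 33.333/(0.954×0.850) = 41.107 K
T_out = 44.2 − 41.107 = 3.0934 °C

T_out = 3.09 °C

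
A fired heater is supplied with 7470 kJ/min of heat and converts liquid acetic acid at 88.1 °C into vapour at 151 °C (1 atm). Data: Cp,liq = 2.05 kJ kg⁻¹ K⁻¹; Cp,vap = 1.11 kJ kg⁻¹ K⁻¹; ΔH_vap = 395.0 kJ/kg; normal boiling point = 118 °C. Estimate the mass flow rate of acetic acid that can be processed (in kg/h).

Δh = 2.05×(118−88.1) + 395.0 + 1.11×(151−118) = 492.93 kJ/kg
Q = 7470 kJ/min = 124.5 kJ/s = 448200 kJ/h
ṁ = Q/Δh = 448200 / 492.93 = 909.27 kg/h

ṁ = 909 kg/h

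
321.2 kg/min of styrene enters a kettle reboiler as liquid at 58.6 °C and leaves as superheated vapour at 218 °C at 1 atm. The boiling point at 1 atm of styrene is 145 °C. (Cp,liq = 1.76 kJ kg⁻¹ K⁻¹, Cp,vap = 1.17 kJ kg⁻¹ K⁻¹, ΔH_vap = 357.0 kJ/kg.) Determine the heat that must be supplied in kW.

Q = 3180 kW

liquid 58.6→145 °C: 152.06 kJ/kg
vaporisation at 145 °C: 357 kJ/kg
vapour 145→218 °C: 85.41 kJ/kg
Δh = 152.06 + 357 + 85.41 = 594.47 kJ/kg
Q = ṁ·Δh = 321.2 kg/min × 594.47 kJ/kg = 190950 kJ/min
|Q| = 3182.4 kW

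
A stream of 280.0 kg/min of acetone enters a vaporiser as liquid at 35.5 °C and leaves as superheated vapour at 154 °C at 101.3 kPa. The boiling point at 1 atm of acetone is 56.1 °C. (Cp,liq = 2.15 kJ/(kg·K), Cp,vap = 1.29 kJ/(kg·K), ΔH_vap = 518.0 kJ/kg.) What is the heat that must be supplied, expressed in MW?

Q = 3.21 MW

liquid 35.5→56.1 °C: 44.29 kJ/kg
vaporisation at 56.1 °C: 518 kJ/kg
vapour 56.1→154 °C: 126.29 kJ/kg
Δh = 44.29 + 518 + 126.29 = 688.58 kJ/kg
Q = ṁ·Δh = 280.0 kg/min × 688.58 kJ/kg = 192800 kJ/min
|Q| = 3213.4 kW = 3.2134 MW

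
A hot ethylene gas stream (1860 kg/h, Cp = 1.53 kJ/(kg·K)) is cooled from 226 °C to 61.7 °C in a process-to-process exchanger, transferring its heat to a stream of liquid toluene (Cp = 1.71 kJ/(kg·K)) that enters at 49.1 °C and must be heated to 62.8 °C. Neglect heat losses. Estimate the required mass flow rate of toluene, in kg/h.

Heat released by hot stream: Q = 1860 × 1.53 × (226 − 61.7) = 467560 kJ/h
Energy balance on cold side (adiabatic exchanger): Q = ṁ_c·Cp_c·(T_c,out − T_c,in)
ṁ_c = 467560 / [1.71 × (62.8 − 49.1)] = 19958 kg/h

ṁ_c = 20000 kg/h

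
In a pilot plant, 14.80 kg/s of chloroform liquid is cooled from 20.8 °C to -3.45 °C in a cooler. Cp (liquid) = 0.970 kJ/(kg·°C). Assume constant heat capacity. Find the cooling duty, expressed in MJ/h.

Q = ṁ·Cp·ΔT = 14.80 × 0.970 × (-3.45 − 20.8) = -348.13 kJ/s
Cooling duty = 1253.3 MJ/h

Q_c = 1250 MJ/h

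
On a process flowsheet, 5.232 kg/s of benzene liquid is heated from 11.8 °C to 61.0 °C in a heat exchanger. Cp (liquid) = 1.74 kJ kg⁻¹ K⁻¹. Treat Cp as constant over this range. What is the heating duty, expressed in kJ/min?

Q = ṁ·Cp·ΔT = 5.232 × 1.74 × (61.0 − 11.8) = 447.9 kJ/s
Heating duty = 26874 kJ/min

Q = 26900 kJ/min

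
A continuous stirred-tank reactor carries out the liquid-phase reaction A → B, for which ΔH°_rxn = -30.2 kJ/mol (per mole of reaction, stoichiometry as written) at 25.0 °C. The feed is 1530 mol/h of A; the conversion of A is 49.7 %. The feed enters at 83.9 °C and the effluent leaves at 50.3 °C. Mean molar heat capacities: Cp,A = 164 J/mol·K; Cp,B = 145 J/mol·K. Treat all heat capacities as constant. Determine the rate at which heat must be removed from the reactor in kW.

Extent of reaction ξ = 0.497 × 1530 = 760.41 mol/h
Reaction term: ξ·ΔH°_rxn = 760.41 × -30.2 = -22964 kJ/h
Sensible, feed 83.9→25 °C: -14779 kJ/h
Outlet flows (mol/h): A 769.59, B 760.41
Sensible, products 25→50.3 °C: 5982.7 kJ/h
Q = ΔH = -31761 kJ/h = -8.8225 kW
Heat removed = 8.8225 kW

Q_out = 8.82 kW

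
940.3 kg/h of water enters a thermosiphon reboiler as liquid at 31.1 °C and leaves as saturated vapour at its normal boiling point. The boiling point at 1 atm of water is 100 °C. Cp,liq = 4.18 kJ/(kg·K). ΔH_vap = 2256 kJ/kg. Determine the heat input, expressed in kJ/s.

Q = 664 kJ/s

liquid 31.1→100 °C: 288 kJ/kg
vaporisation at 100 °C: 2256 kJ/kg
Δh = 288 + 2256 = 2544 kJ/kg
Q = ṁ·Δh = 940.3 kg/h × 2544 kJ/kg = 2.3921e+06 kJ/h
|Q| = 664.48 kW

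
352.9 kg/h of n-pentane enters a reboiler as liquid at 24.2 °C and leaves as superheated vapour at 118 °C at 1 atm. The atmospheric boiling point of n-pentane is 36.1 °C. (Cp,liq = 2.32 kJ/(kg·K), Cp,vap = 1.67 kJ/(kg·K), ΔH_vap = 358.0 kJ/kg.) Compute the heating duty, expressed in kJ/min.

liquid 24.2→36.1 °C: 27.608 kJ/kg
vaporisation at 36.1 °C: 358 kJ/kg
vapour 36.1→118 °C: 136.77 kJ/kg
Δh = 27.608 + 358 + 136.77 = 522.38 kJ/kg
Q = ṁ·Δh = 352.9 kg/h × 522.38 kJ/kg = 184350 kJ/h
|Q| = 51.208 kW = 3072.5 kJ/min

Q = 3070 kJ/min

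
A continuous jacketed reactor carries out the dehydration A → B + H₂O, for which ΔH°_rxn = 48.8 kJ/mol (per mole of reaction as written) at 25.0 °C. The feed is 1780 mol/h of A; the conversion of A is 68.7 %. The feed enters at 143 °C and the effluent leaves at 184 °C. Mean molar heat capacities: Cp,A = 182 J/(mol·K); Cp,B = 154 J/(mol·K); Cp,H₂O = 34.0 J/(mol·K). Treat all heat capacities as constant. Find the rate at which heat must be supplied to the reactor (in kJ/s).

Extent of reaction ξ = 0.687 × 1780 = 1222.9 mol/h
Reaction term: ξ·ΔH°_rxn = 1222.9 × 48.8 = 59676 kJ/h
Sensible, feed 143→25 °C: -38227 kJ/h
Outlet flows (mol/h): A 557.14, B 1222.9, H₂O 1222.9
Sensible, products 25→184 °C: 52676 kJ/h
Q = ΔH = 74125 kJ/h = 20.59 kW
Heat supplied = 20.59 kJ/s

Q_in = 20.6 kJ/s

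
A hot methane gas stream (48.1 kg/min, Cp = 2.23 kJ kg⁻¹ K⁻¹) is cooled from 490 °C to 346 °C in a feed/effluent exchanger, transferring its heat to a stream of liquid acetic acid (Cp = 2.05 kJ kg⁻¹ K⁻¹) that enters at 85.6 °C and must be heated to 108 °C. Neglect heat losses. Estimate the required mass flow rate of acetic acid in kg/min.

ṁ_c = 336 kg/min

Heat released by hot stream: Q = 48.1 × 2.23 × (490 − 346) = 15446 kJ/min
Energy balance on cold side (adiabatic exchanger): Q = ṁ_c·Cp_c·(T_c,out − T_c,in)
ṁ_c = 15446 / [2.05 × (108 − 85.6)] = 336.36 kg/min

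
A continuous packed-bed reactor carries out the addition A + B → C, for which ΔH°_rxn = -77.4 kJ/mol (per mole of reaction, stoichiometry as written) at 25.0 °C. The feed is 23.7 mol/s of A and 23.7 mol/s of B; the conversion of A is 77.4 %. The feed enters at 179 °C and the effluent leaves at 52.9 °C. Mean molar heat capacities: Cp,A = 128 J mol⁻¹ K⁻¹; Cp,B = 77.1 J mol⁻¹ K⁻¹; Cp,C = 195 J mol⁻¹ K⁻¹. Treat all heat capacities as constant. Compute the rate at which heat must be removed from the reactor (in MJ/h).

Q_out = 7340 MJ/h

Extent of reaction ξ = 0.774 × 23.7 = 18.344 mol/s
Reaction term: ξ·ΔH°_rxn = 18.344 × -77.4 = -1419.8 kJ/s
Sensible, feed 179→25 °C: -748.57 kJ/s
Outlet flows (mol/s): A 5.3562, B 5.3562, C 18.344
Sensible, products 25→52.9 °C: 130.45 kJ/s
Q = ΔH = -2037.9 kJ/s = -2037.9 kW
Heat removed = 7336.6 MJ/h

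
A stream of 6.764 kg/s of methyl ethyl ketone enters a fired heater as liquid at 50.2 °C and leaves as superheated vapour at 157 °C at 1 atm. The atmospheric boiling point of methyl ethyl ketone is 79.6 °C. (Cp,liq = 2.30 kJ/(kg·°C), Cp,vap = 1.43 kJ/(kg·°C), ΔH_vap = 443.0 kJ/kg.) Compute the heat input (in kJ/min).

Q = 252000 kJ/min

liquid 50.2→79.6 °C: 67.62 kJ/kg
vaporisation at 79.6 °C: 443 kJ/kg
vapour 79.6→157 °C: 110.68 kJ/kg
Δh = 67.62 + 443 + 110.68 = 621.3 kJ/kg
Q = ṁ·Δh = 6.764 kg/s × 621.3 kJ/kg = 4202.5 kJ/s
|Q| = 4202.5 kW = 252150 kJ/min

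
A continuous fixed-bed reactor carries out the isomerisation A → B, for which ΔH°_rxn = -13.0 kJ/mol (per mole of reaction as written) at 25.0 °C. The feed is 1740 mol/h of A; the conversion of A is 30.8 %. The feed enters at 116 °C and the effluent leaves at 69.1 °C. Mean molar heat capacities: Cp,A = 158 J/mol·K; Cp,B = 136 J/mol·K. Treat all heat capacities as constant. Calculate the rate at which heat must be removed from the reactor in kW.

Q_out = 5.66 kW

Extent of reaction ξ = 0.308 × 1740 = 535.92 mol/h
Reaction term: ξ·ΔH°_rxn = 535.92 × -13.0 = -6967 kJ/h
Sensible, feed 116→25 °C: -25018 kJ/h
Outlet flows (mol/h): A 1204.1, B 535.92
Sensible, products 25→69.1 °C: 11604 kJ/h
Q = ΔH = -20381 kJ/h = -5.6613 kW
Heat removed = 5.6613 kW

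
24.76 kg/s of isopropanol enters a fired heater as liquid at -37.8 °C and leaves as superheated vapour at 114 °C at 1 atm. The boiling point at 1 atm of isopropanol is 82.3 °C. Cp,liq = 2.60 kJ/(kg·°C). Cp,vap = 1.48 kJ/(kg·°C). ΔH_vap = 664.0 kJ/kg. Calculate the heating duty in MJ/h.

Q = 91200 MJ/h

liquid -37.8→82.3 °C: 312.26 kJ/kg
vaporisation at 82.3 °C: 664 kJ/kg
vapour 82.3→114 °C: 46.916 kJ/kg
Δh = 312.26 + 664 + 46.916 = 1023.2 kJ/kg
Q = ṁ·Δh = 24.76 kg/s × 1023.2 kJ/kg = 25334 kJ/s
|Q| = 25334 kW = 91202 MJ/h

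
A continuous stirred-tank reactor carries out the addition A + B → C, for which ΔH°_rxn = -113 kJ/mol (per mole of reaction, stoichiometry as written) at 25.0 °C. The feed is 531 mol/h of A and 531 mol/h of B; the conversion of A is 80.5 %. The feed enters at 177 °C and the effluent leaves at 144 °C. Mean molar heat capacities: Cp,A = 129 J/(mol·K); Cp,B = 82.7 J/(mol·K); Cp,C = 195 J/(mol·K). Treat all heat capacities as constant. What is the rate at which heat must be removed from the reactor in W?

Extent of reaction ξ = 0.805 × 531 = 427.46 mol/h
Reaction term: ξ·ΔH°_rxn = 427.46 × -113 = -48302 kJ/h
Sensible, feed 177→25 °C: -17087 kJ/h
Outlet flows (mol/h): A 103.54, B 103.54, C 427.46
Sensible, products 25→144 °C: 12528 kJ/h
Q = ΔH = -52862 kJ/h = -14.684 kW
Heat removed = 14684 W

Q_out = 14700 W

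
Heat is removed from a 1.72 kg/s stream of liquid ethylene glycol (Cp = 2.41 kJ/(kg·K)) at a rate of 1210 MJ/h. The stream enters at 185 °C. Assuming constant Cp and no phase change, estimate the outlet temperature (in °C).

T_out = 104 °C

Q = 1210 MJ/h = 336.11 kJ/s
ΔT = Q/(ṁ·Cp) = 336.11/(1.72×2.41) = 81.084 K
T_out = 185 − 81.084 = 103.92 °C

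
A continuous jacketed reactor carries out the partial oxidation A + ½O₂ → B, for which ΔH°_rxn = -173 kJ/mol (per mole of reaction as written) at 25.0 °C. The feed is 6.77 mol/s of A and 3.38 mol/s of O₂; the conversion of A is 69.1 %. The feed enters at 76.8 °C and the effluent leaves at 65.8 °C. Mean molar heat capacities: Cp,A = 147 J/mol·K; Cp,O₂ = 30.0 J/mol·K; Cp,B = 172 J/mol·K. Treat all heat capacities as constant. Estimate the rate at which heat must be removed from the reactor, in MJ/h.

Q_out = 2950 MJ/h

Extent of reaction ξ = 0.691 × 6.77 = 4.6781 mol/s
Reaction term: ξ·ΔH°_rxn = 4.6781 × -173 = -809.31 kJ/s
Sensible, feed 76.8→25 °C: -56.803 kJ/s
Outlet flows (mol/s): A 2.0919, O₂ 1.041, B 4.6781
Sensible, products 25→65.8 °C: 46.65 kJ/s
Q = ΔH = -819.46 kJ/s = -819.46 kW
Heat removed = 2950.1 MJ/h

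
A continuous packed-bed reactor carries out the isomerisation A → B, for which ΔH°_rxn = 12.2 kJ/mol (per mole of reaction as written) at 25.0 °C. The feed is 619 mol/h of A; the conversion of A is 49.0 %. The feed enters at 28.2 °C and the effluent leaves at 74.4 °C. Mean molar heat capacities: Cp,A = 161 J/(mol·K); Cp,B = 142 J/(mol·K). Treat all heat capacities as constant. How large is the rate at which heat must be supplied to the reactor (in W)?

Extent of reaction ξ = 0.490 × 619 = 303.31 mol/h
Reaction term: ξ·ΔH°_rxn = 303.31 × 12.2 = 3700.4 kJ/h
Sensible, feed 28.2→25 °C: -318.91 kJ/h
Outlet flows (mol/h): A 315.69, B 303.31
Sensible, products 25→74.4 °C: 4638.5 kJ/h
Q = ΔH = 8019.9 kJ/h = 2.2278 kW
Heat supplied = 2227.8 W

Q_in = 2230 W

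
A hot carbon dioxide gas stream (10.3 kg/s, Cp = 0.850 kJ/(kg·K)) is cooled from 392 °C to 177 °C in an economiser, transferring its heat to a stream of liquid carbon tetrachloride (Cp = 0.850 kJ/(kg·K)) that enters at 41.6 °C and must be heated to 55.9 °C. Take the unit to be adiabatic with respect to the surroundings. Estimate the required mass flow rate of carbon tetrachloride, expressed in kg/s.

ṁ_c = 155 kg/s

Heat released by hot stream: Q = 10.3 × 0.850 × (392 − 177) = 1882.3 kJ/s
Energy balance on cold side (adiabatic exchanger): Q = ṁ_c·Cp_c·(T_c,out − T_c,in)
ṁ_c = 1882.3 / [0.850 × (55.9 − 41.6)] = 154.86 kg/s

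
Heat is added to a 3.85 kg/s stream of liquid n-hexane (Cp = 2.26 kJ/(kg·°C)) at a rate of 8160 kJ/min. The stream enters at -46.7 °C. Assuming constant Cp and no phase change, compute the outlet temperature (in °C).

Q = 8160 kJ/min = 136 kJ/s
ΔT = Q/(ṁ·Cp) = 136/(3.85×2.26) = 15.63 K
T_out = -46.7 + 15.63 = -31.07 °C

T_out = -31.1 °C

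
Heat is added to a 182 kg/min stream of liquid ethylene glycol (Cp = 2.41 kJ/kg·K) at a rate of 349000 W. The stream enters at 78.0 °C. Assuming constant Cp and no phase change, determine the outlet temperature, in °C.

T_out = 126 °C

Q = 349000 W = 20940 kJ/min
ΔT = Q/(ṁ·Cp) = 20940/(182×2.41) = 47.741 K
T_out = 78.0 + 47.741 = 125.74 °C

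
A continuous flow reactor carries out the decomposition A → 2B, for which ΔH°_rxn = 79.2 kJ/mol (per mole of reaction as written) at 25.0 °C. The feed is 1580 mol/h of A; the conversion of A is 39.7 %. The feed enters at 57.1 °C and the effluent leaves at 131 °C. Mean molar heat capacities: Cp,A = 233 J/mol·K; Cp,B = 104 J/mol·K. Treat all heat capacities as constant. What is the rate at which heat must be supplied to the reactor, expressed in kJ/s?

Q_in = 20.9 kJ/s

Extent of reaction ξ = 0.397 × 1580 = 627.26 mol/h
Reaction term: ξ·ΔH°_rxn = 627.26 × 79.2 = 49679 kJ/h
Sensible, feed 57.1→25 °C: -11817 kJ/h
Outlet flows (mol/h): A 952.74, B 1254.5
Sensible, products 25→131 °C: 37361 kJ/h
Q = ΔH = 75222 kJ/h = 20.895 kW
Heat supplied = 20.895 kJ/s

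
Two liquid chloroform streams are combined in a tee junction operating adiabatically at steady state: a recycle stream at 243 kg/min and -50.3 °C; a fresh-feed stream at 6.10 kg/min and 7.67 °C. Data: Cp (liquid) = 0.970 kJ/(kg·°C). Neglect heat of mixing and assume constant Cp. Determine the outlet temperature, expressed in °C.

T_out = -48.9 °C

Adiabatic, steady state ⇒ Σ ṁᵢCp,ᵢ(T_out − Tᵢ) = 0
T_out = Σ ṁᵢCp,ᵢTᵢ / Σ ṁᵢCp,ᵢ
      = -11811 / 241.63 = -48.88 °C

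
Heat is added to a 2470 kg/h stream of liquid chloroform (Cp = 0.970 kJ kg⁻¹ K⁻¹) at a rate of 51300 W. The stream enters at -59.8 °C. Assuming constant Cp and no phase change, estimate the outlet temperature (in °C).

Q = 51300 W = 184680 kJ/h
ΔT = Q/(ṁ·Cp) = 184680/(2470×0.970) = 77.082 K
T_out = -59.8 + 77.082 = 17.282 °C

T_out = 17.3 °C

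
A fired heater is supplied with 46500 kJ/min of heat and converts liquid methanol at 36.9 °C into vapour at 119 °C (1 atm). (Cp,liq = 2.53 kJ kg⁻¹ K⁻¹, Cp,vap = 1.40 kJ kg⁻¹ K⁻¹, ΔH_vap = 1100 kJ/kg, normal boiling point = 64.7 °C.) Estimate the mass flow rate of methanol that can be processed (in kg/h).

Δh = 2.53×(64.7−36.9) + 1100 + 1.40×(119−64.7) = 1246.4 kJ/kg
Q = 46500 kJ/min = 775 kJ/s = 2.79e+06 kJ/h
ṁ = Q/Δh = 2.79e+06 / 1246.4 = 2238.5 kg/h

ṁ = 2240 kg/h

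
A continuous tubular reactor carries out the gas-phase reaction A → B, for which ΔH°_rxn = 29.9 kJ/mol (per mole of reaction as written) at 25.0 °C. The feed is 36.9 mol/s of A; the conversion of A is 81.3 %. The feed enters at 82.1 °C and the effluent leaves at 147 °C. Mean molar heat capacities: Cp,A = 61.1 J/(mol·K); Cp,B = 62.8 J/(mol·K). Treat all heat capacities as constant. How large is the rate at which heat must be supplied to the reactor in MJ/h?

Extent of reaction ξ = 0.813 × 36.9 = 30 mol/s
Reaction term: ξ·ΔH°_rxn = 30 × 29.9 = 896.99 kJ/s
Sensible, feed 82.1→25 °C: -128.74 kJ/s
Outlet flows (mol/s): A 6.9003, B 30
Sensible, products 25→147 °C: 281.28 kJ/s
Q = ΔH = 1049.5 kJ/s = 1049.5 kW
Heat supplied = 3778.3 MJ/h

Q_in = 3780 MJ/h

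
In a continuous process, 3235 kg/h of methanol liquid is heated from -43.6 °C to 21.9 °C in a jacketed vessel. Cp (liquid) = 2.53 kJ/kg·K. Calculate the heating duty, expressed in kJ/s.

Q = 149 kJ/s

Q = ṁ·Cp·ΔT = 3235 × 2.53 × (21.9 − -43.6) = 536090 kJ/h
Converting: 536090 / 3600 s = 148.91 kW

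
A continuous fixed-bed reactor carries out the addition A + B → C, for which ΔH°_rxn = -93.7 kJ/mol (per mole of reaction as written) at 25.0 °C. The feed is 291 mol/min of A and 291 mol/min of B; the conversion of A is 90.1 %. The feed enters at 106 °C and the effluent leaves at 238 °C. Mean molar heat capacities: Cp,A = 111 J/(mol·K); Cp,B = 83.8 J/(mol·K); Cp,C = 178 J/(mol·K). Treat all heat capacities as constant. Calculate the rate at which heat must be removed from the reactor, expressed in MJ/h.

Extent of reaction ξ = 0.901 × 291 = 262.19 mol/min
Reaction term: ξ·ΔH°_rxn = 262.19 × -93.7 = -24567 kJ/min
Sensible, feed 106→25 °C: -4591.6 kJ/min
Outlet flows (mol/min): A 28.809, B 28.809, C 262.19
Sensible, products 25→238 °C: 11136 kJ/min
Q = ΔH = -18023 kJ/min = -300.38 kW
Heat removed = 1081.4 MJ/h

Q_out = 1080 MJ/h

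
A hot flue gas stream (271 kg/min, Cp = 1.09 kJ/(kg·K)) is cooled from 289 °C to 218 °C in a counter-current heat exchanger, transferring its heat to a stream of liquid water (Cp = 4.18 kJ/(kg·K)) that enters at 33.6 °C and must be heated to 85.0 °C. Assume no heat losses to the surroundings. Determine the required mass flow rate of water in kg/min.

ṁ_c = 97.6 kg/min

Heat released by hot stream: Q = 271 × 1.09 × (289 − 218) = 20973 kJ/min
Energy balance on cold side (adiabatic exchanger): Q = ṁ_c·Cp_c·(T_c,out − T_c,in)
ṁ_c = 20973 / [4.18 × (85.0 − 33.6)] = 97.615 kg/min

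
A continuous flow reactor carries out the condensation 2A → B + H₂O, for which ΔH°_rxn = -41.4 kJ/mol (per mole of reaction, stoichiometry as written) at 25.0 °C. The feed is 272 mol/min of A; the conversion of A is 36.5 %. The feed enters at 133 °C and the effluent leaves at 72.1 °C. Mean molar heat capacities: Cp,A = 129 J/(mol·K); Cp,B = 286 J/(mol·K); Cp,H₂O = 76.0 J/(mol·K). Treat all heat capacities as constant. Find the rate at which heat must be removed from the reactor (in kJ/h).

Extent of reaction ξ = 0.365 × 272 / 2 = 49.64 mol/min
Reaction term: ξ·ΔH°_rxn = 49.64 × -41.4 = -2055.1 kJ/min
Sensible, feed 133→25 °C: -3789.5 kJ/min
Outlet flows (mol/min): A 172.72, B 49.64, H₂O 49.64
Sensible, products 25→72.1 °C: 1895.8 kJ/min
Q = ΔH = -3948.8 kJ/min = -65.813 kW
Heat removed = 236930 kJ/h

Q_out = 237000 kJ/h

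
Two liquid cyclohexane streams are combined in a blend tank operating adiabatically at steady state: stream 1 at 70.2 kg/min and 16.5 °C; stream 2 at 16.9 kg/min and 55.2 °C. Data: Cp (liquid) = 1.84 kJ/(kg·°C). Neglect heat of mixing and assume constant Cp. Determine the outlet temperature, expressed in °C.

No heat crosses the boundary, so H_out = H_in.
Σ ṁᵢCp,ᵢTᵢ = 70.2×1.84×16.5 + 16.9×1.84×55.2 = 3847.8
Σ ṁᵢCp,ᵢ = 70.2×1.84 + 16.9×1.84 = 160.26
T_out = 3847.8 / 160.26 = 24.009 °C

T_out = 24.0 °C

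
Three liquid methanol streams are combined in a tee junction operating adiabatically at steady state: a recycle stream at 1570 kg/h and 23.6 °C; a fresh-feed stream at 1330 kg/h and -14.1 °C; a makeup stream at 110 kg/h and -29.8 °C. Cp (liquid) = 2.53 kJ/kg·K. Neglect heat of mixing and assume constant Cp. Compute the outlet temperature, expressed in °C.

T_out = 4.99 °C

Adiabatic, steady state ⇒ Σ ṁᵢCp,ᵢ(T_out − Tᵢ) = 0
T_out = Σ ṁᵢCp,ᵢTᵢ / Σ ṁᵢCp,ᵢ
      = 38003 / 7615.3 = 4.9904 °C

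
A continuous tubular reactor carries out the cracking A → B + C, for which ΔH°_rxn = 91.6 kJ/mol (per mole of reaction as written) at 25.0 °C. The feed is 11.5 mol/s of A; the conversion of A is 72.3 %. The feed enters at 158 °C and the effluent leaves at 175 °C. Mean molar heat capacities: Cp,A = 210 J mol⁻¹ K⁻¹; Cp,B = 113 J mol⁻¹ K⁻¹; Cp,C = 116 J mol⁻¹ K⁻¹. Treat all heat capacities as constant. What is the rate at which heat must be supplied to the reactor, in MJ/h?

Q_in = 2970 MJ/h

Extent of reaction ξ = 0.723 × 11.5 = 8.3145 mol/s
Reaction term: ξ·ΔH°_rxn = 8.3145 × 91.6 = 761.61 kJ/s
Sensible, feed 158→25 °C: -321.19 kJ/s
Outlet flows (mol/s): A 3.1855, B 8.3145, C 8.3145
Sensible, products 25→175 °C: 385.95 kJ/s
Q = ΔH = 826.36 kJ/s = 826.36 kW
Heat supplied = 2974.9 MJ/h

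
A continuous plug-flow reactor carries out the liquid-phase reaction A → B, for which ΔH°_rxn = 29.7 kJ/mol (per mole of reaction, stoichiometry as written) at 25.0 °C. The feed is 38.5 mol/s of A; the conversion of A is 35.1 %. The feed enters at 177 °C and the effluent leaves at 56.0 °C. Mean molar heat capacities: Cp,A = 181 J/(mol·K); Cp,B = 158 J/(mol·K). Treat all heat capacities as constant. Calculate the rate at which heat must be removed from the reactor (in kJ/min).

Q_out = 27100 kJ/min

Extent of reaction ξ = 0.351 × 38.5 = 13.513 mol/s
Reaction term: ξ·ΔH°_rxn = 13.513 × 29.7 = 401.35 kJ/s
Sensible, feed 177→25 °C: -1059.2 kJ/s
Outlet flows (mol/s): A 24.986, B 13.513
Sensible, products 25→56.0 °C: 206.39 kJ/s
Q = ΔH = -451.47 kJ/s = -451.47 kW
Heat removed = 27088 kJ/min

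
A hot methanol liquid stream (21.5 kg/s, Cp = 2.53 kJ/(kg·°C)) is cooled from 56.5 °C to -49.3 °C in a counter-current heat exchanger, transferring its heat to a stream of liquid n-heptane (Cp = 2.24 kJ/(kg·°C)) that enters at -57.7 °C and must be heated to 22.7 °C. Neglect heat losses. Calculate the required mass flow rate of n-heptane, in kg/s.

ṁ_c = 32.0 kg/s

Heat released by hot stream: Q = 21.5 × 2.53 × (56.5 − -49.3) = 5755 kJ/s
Energy balance on cold side (adiabatic exchanger): Q = ṁ_c·Cp_c·(T_c,out − T_c,in)
ṁ_c = 5755 / [2.24 × (22.7 − -57.7)] = 31.955 kg/s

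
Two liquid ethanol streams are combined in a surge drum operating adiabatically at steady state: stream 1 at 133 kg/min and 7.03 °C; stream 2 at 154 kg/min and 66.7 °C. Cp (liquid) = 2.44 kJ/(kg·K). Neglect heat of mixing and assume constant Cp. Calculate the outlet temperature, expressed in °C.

T_out = 39.0 °C

No heat crosses the boundary, so H_out = H_in.
T_out = Σ ṁᵢCp,ᵢTᵢ / Σ ṁᵢCp,ᵢ
      = 27345 / 700.28 = 39.048 °C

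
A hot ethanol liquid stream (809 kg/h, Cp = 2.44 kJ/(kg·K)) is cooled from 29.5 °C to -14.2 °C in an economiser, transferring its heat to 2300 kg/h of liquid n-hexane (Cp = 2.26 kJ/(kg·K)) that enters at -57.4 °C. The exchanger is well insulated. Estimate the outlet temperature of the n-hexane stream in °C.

T_c,out = -40.8 °C

Heat released by hot stream: Q = 809 × 2.44 × (29.5 − -14.2) = 86262 kJ/h
Energy balance on cold side (adiabatic exchanger): Q = ṁ_c·Cp_c·(T_c,out − T_c,in)
T_c,out = -57.4 + 86262/(2300 × 2.26) = -40.805 °C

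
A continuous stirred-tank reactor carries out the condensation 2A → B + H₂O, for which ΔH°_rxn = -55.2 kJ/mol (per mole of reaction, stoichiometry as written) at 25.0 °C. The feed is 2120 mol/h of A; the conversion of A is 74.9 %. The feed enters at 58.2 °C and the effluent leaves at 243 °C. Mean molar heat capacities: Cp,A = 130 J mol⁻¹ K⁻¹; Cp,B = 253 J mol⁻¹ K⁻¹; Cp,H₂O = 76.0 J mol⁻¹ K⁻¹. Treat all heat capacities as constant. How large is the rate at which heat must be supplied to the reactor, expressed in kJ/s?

Q_in = 5.29 kJ/s

Extent of reaction ξ = 0.749 × 2120 / 2 = 793.94 mol/h
Reaction term: ξ·ΔH°_rxn = 793.94 × -55.2 = -43825 kJ/h
Sensible, feed 58.2→25 °C: -9149.9 kJ/h
Outlet flows (mol/h): A 532.12, B 793.94, H₂O 793.94
Sensible, products 25→243 °C: 72023 kJ/h
Q = ΔH = 19048 kJ/h = 5.2911 kW
Heat supplied = 5.2911 kJ/s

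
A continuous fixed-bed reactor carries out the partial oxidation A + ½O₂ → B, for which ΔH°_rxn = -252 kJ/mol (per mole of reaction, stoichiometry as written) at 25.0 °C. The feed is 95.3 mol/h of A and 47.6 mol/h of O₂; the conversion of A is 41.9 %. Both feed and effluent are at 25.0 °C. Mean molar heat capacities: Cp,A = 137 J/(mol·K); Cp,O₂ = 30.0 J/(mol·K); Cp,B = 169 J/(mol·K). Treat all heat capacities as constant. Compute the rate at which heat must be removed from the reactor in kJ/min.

Extent of reaction ξ = 0.419 × 95.3 = 39.931 mol/h
Reaction term: ξ·ΔH°_rxn = 39.931 × -252 = -10063 kJ/h
Q = ΔH = -10063 kJ/h = -2.7951 kW
Heat removed = 167.71 kJ/min

Q_out = 168 kJ/min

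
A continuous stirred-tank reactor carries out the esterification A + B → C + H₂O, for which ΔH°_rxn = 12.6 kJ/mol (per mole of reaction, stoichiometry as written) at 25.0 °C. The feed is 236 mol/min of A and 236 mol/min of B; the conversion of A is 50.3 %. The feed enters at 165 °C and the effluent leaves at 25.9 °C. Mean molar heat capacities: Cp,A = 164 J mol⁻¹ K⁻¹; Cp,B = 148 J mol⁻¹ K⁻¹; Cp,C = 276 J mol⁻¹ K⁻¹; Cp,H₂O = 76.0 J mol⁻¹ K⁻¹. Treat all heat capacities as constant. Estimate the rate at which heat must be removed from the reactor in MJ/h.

Extent of reaction ξ = 0.503 × 236 = 118.71 mol/min
Reaction term: ξ·ΔH°_rxn = 118.71 × 12.6 = 1495.7 kJ/min
Sensible, feed 165→25 °C: -10308 kJ/min
Outlet flows (mol/min): A 117.29, B 117.29, C 118.71, H₂O 118.71
Sensible, products 25→25.9 °C: 70.542 kJ/min
Q = ΔH = -8742.2 kJ/min = -145.7 kW
Heat removed = 524.53 MJ/h

Q_out = 525 MJ/h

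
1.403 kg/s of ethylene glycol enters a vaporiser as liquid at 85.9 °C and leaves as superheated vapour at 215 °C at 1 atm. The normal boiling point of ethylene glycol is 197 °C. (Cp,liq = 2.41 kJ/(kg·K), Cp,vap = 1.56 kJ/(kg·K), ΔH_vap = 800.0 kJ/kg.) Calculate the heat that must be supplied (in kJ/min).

liquid 85.9→197 °C: 267.75 kJ/kg
vaporisation at 197 °C: 800 kJ/kg
vapour 197→215 °C: 28.08 kJ/kg
Δh = 267.75 + 800 + 28.08 = 1095.8 kJ/kg
Q = ṁ·Δh = 1.403 kg/s × 1095.8 kJ/kg = 1537.5 kJ/s
|Q| = 1537.5 kW = 92247 kJ/min

Q = 92200 kJ/min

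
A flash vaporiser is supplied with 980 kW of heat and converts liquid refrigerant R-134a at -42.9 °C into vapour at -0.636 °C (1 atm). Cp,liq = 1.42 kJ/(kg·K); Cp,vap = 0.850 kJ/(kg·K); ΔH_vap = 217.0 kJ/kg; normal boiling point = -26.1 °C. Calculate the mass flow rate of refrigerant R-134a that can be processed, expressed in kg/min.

ṁ = 224 kg/min

Δh = 1.42×(-26.1−-42.9) + 217.0 + 0.850×(-0.636−-26.1) = 262.5 kJ/kg
Q = 980 kW = 980 kJ/s = 58800 kJ/min
ṁ = Q/Δh = 58800 / 262.5 = 224 kg/min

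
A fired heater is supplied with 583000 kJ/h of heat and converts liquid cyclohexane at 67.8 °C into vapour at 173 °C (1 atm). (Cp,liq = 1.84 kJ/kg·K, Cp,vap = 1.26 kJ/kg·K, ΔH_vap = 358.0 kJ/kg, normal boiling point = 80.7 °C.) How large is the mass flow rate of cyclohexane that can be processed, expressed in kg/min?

ṁ = 19.5 kg/min

Δh = 1.84×(80.7−67.8) + 358.0 + 1.26×(173−80.7) = 498.03 kJ/kg
Q = 583000 kJ/h = 161.94 kJ/s = 9716.7 kJ/min
ṁ = Q/Δh = 9716.7 / 498.03 = 19.51 kg/min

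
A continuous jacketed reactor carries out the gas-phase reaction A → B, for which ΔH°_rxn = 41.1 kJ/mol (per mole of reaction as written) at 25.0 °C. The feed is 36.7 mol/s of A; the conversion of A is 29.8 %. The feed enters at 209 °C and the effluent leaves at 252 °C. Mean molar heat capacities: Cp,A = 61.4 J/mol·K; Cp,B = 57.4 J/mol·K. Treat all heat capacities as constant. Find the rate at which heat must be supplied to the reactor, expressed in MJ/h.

Q_in = 1930 MJ/h

Extent of reaction ξ = 0.298 × 36.7 = 10.937 mol/s
Reaction term: ξ·ΔH°_rxn = 10.937 × 41.1 = 449.49 kJ/s
Sensible, feed 209→25 °C: -414.62 kJ/s
Outlet flows (mol/s): A 25.763, B 10.937
Sensible, products 25→252 °C: 501.59 kJ/s
Q = ΔH = 536.46 kJ/s = 536.46 kW
Heat supplied = 1931.3 MJ/h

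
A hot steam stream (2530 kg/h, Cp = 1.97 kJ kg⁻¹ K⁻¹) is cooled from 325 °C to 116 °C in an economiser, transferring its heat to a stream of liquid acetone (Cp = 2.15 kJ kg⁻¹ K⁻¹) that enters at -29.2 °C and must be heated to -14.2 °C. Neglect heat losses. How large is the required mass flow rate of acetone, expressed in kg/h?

Heat released by hot stream: Q = 2530 × 1.97 × (325 − 116) = 1.0417e+06 kJ/h
Energy balance on cold side (adiabatic exchanger): Q = ṁ_c·Cp_c·(T_c,out − T_c,in)
ṁ_c = 1.0417e+06 / [2.15 × (-14.2 − -29.2)] = 32300 kg/h

ṁ_c = 32300 kg/h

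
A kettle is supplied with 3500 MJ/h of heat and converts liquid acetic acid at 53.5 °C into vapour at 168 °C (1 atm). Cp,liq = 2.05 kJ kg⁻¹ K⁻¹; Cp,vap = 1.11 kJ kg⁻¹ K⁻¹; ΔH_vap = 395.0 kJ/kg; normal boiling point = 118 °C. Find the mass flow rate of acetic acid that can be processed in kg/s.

ṁ = 1.67 kg/s

Δh = 2.05×(118−53.5) + 395.0 + 1.11×(168−118) = 582.73 kJ/kg
Q = 3500 MJ/h = 972.22 kJ/s = 972.22 kJ/s
ṁ = Q/Δh = 972.22 / 582.73 = 1.6684 kg/s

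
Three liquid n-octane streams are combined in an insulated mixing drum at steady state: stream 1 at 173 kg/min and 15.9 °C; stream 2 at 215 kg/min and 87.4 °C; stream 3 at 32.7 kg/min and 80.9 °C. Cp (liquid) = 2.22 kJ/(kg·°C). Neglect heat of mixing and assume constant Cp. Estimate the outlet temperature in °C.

Adiabatic, steady state ⇒ Σ ṁᵢCp,ᵢ(T_out − Tᵢ) = 0
T_out = Σ ṁᵢCp,ᵢTᵢ / Σ ṁᵢCp,ᵢ
      = 53695 / 933.95 = 57.493 °C

T_out = 57.5 °C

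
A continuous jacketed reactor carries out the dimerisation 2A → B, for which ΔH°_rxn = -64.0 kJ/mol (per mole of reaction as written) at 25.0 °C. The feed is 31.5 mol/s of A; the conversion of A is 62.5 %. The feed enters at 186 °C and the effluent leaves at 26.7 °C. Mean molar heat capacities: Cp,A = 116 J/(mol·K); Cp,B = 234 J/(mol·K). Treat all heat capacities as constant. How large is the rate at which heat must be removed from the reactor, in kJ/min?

Extent of reaction ξ = 0.625 × 31.5 / 2 = 9.8438 mol/s
Reaction term: ξ·ΔH°_rxn = 9.8438 × -64.0 = -630 kJ/s
Sensible, feed 186→25 °C: -588.29 kJ/s
Outlet flows (mol/s): A 11.812, B 9.8438
Sensible, products 25→26.7 °C: 6.2453 kJ/s
Q = ΔH = -1212 kJ/s = -1212 kW
Heat removed = 72723 kJ/min

Q_out = 72700 kJ/min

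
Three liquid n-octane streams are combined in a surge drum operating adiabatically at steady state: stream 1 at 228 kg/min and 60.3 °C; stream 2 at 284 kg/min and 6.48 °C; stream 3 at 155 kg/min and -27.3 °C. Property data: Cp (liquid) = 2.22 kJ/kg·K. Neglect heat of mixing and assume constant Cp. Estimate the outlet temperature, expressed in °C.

No heat crosses the boundary, so H_out = H_in.
T_out = Σ ṁᵢCp,ᵢTᵢ / Σ ṁᵢCp,ᵢ
      = 25213 / 1480.7 = 17.027 °C

T_out = 17.0 °C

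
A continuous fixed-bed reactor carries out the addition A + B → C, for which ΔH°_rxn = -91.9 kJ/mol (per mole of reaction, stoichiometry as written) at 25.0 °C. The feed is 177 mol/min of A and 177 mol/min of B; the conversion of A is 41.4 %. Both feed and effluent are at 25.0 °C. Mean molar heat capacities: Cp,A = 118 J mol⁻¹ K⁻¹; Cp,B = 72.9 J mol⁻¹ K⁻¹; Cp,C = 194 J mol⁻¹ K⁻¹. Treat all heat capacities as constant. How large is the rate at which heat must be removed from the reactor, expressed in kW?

Q_out = 112 kW

Extent of reaction ξ = 0.414 × 177 = 73.278 mol/min
Reaction term: ξ·ΔH°_rxn = 73.278 × -91.9 = -6734.2 kJ/min
Q = ΔH = -6734.2 kJ/min = -112.24 kW
Heat removed = 112.24 kW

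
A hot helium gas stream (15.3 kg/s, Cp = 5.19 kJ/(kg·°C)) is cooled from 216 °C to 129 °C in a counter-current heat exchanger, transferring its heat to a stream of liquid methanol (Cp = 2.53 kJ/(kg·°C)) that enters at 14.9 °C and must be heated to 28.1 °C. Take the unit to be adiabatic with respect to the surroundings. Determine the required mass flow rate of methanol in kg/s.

Heat released by hot stream: Q = 15.3 × 5.19 × (216 − 129) = 6908.4 kJ/s
Energy balance on cold side (adiabatic exchanger): Q = ṁ_c·Cp_c·(T_c,out − T_c,in)
ṁ_c = 6908.4 / [2.53 × (28.1 − 14.9)] = 206.86 kg/s

ṁ_c = 207 kg/s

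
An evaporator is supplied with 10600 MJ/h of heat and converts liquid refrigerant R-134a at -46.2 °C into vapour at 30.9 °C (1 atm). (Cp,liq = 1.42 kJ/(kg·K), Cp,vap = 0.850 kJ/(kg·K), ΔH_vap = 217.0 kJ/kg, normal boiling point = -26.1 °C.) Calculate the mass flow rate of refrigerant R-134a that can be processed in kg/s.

ṁ = 10.0 kg/s

Δh = 1.42×(-26.1−-46.2) + 217.0 + 0.850×(30.9−-26.1) = 293.99 kJ/kg
Q = 10600 MJ/h = 2944.4 kJ/s = 2944.4 kJ/s
ṁ = Q/Δh = 2944.4 / 293.99 = 10.015 kg/s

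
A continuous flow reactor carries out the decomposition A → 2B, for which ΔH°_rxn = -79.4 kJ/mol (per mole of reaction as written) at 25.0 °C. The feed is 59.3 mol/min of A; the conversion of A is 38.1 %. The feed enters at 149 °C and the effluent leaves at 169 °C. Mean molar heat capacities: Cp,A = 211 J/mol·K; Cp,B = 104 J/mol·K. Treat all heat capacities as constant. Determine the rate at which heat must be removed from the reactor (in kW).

Extent of reaction ξ = 0.381 × 59.3 = 22.593 mol/min
Reaction term: ξ·ΔH°_rxn = 22.593 × -79.4 = -1793.9 kJ/min
Sensible, feed 149→25 °C: -1551.5 kJ/min
Outlet flows (mol/min): A 36.707, B 45.187
Sensible, products 25→169 °C: 1792 kJ/min
Q = ΔH = -1553.4 kJ/min = -25.89 kW
Heat removed = 25.89 kW

Q_out = 25.9 kW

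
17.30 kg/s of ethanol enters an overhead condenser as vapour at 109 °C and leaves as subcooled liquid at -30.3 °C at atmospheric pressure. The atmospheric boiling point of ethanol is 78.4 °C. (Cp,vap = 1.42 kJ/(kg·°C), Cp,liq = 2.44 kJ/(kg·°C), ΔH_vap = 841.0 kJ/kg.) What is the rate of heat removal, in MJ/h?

vapour 109→78.4 °C: -43.452 kJ/kg
condensation at 78.4 °C: -841 kJ/kg
liquid 78.4→-30.3 °C: -265.23 kJ/kg
Δh = -43.452 + -841 + -265.23 = -1149.7 kJ/kg
Q = ṁ·Δh = 17.30 kg/s × -1149.7 kJ/kg = -19889 kJ/s
|Q| = 19889 kW = 71602 MJ/h

Q_c = 71600 MJ/h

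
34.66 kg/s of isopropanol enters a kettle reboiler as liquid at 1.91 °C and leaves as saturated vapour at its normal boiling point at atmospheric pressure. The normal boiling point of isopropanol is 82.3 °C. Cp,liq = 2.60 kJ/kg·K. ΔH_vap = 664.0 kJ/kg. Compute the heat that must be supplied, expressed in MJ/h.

Q = 109000 MJ/h

liquid 1.91→82.3 °C: 209.01 kJ/kg
vaporisation at 82.3 °C: 664 kJ/kg
Δh = 209.01 + 664 = 873.01 kJ/kg
Q = ṁ·Δh = 34.66 kg/s × 873.01 kJ/kg = 30259 kJ/s
|Q| = 30259 kW = 108930 MJ/h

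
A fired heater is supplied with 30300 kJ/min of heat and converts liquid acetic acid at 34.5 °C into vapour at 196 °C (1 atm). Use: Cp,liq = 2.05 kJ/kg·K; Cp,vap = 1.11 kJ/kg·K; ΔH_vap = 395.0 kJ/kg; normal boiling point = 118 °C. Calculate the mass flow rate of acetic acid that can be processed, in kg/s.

ṁ = 0.774 kg/s

Δh = 2.05×(118−34.5) + 395.0 + 1.11×(196−118) = 652.75 kJ/kg
Q = 30300 kJ/min = 505 kJ/s = 505 kJ/s
ṁ = Q/Δh = 505 / 652.75 = 0.77364 kg/s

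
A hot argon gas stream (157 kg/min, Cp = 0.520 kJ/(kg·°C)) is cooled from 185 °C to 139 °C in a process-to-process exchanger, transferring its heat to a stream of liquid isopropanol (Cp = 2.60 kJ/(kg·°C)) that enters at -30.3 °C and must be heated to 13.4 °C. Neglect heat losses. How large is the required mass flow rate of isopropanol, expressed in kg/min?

ṁ_c = 33.1 kg/min

Heat released by hot stream: Q = 157 × 0.520 × (185 − 139) = 3755.4 kJ/min
Energy balance on cold side (adiabatic exchanger): Q = ṁ_c·Cp_c·(T_c,out − T_c,in)
ṁ_c = 3755.4 / [2.60 × (13.4 − -30.3)] = 33.053 kg/min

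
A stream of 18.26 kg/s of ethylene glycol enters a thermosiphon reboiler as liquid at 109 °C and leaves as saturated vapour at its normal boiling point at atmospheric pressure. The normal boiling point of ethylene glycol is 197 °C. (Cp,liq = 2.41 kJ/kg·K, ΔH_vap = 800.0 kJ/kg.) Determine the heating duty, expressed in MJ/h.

Q = 66500 MJ/h

liquid 109→197 °C: 212.08 kJ/kg
vaporisation at 197 °C: 800 kJ/kg
Δh = 212.08 + 800 = 1012.1 kJ/kg
Q = ṁ·Δh = 18.26 kg/s × 1012.1 kJ/kg = 18481 kJ/s
|Q| = 18481 kW = 66530 MJ/h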